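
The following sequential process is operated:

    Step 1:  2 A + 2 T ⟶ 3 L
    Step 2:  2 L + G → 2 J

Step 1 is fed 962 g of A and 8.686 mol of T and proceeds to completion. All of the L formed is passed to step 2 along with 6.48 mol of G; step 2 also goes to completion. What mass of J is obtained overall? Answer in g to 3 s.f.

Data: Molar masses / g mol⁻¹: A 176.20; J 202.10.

1660 g

Step 1:
n(A) = 962.0 / 176.20 = 5.460 mol
n(T) = 8.686 mol
n/ν for A = 5.460/2 = 2.730
n/ν for T = 8.686/2 = 4.343
Smallest n/ν is A → limiting reagent.
n(L) produced = (3/2) × 5.460 = 8.190 mol
Step 2:
n(L) available = 8.190 mol
n(G) = 6.480 mol
n/ν for L = 8.190/2 = 4.095
n/ν for G = 6.480/1 = 6.480
Smallest n/ν is L → limiting reagent.
n(J) = (2/2) × 8.190 = 8.190 mol
mass = 8.190 × 202.10 = 1655 g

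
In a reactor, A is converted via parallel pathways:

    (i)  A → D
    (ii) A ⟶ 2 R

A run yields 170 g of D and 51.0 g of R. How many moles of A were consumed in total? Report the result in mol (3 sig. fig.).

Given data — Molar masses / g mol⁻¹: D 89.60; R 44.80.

n(D) = 170 / 89.60 = 1.897 mol
n(R) = 51.0 / 44.80 = 1.138 mol
n(A) via (i) = (1/1)×1.897 = 1.897 mol
n(A) via (ii) = (1/2)×1.138 = 0.5690 mol
total n(A) = 1.897 + 0.5690 = 2.466 mol

2.47 mol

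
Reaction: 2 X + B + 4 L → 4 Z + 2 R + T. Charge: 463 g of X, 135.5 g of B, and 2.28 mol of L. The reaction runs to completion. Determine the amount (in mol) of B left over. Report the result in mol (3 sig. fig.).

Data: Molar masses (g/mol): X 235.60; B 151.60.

n(X) = 463.0 / 235.60 = 1.965 mol
n(B) = 135.5 / 151.60 = 0.8938 mol
n(L) = 2.280 mol
n/ν for X = 1.965/2 = 0.9825
n/ν for B = 0.8938/1 = 0.8938
n/ν for L = 2.280/4 = 0.5700
Smallest n/ν is L → limiting reagent.
B consumed = (1/4) × 2.280 = 0.5700 mol
B remaining = 0.8938 − 0.5700 = 0.3238 mol

0.324 mol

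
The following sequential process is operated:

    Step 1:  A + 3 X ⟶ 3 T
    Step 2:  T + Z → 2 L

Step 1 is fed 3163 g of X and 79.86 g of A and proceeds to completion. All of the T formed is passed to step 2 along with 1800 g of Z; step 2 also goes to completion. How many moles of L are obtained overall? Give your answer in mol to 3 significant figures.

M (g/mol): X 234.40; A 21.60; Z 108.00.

Step 1:
n(X) = 3163 / 234.40 = 13.49 mol
n(A) = 79.86 / 21.60 = 3.697 mol
n/ν for X = 13.49/3 = 4.497
n/ν for A = 3.697/1 = 3.697
Smallest n/ν is A → limiting reagent.
n(T) produced = (3/1) × 3.697 = 11.09 mol
Step 2:
n(T) available = 11.09 mol
n(Z) = 1800 / 108.00 = 16.67 mol
n/ν for T = 11.09/1 = 11.09
n/ν for Z = 16.67/1 = 16.67
Smallest n/ν is T → limiting reagent.
n(L) = (2/1) × 11.09 = 22.18 mol

22.2 mol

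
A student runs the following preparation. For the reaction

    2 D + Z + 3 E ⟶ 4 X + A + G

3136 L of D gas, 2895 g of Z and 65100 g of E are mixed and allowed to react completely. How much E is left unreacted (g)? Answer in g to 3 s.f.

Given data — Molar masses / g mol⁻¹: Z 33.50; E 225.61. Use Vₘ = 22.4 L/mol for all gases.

n(D) = 3136 / 22.4 = 140.0 mol
n(Z) = 2895 / 33.50 = 86.42 mol
n(E) = 65100 / 225.61 = 288.6 mol
n/ν for D = 140.0/2 = 70.00
n/ν for Z = 86.42/1 = 86.42
n/ν for E = 288.6/3 = 96.20
Smallest n/ν is D → limiting reagent.
E consumed = (3/2) × 140.0 = 210.0 mol
E remaining = 288.6 − 210.0 = 78.60 mol
mass = 78.60 × 225.61 = 17730 g

17700 g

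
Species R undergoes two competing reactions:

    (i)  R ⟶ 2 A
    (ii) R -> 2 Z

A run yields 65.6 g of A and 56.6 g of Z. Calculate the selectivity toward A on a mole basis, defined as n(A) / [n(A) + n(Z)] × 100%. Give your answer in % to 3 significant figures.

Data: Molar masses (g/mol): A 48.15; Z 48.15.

53.7 %

n(A) = 65.6 / 48.15 = 1.362 mol
n(Z) = 56.6 / 48.15 = 1.175 mol
selectivity = 1.362/(1.362+1.175) × 100 = 53.69 %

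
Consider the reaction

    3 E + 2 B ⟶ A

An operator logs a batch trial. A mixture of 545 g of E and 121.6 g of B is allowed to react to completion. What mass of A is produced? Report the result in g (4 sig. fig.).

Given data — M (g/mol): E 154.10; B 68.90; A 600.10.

529.6 g

n(E) = 545.0 / 154.10 = 3.537 mol
n(B) = 121.6 / 68.90 = 1.765 mol
n/ν → E: 1.179, B: 0.8825; B is limiting.
n(A) = (1/2) × 1.765 = 0.8825 mol
mass = 0.8825 × 600.10 = 529.6 g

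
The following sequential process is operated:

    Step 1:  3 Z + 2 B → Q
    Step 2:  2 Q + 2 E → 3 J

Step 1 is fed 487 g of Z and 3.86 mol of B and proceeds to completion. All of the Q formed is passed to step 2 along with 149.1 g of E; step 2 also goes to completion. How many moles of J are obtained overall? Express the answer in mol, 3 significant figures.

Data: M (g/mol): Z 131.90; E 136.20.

1.64 mol

Step 1:
n(Z) = 487.0 / 131.90 = 3.692 mol
n(B) = 3.860 mol
n/ν for Z = 3.692/3 = 1.231
n/ν for B = 3.860/2 = 1.930
Smallest n/ν is Z → limiting reagent.
n(Q) produced = (1/3) × 3.692 = 1.231 mol
Step 2:
n(Q) available = 1.231 mol
n(E) = 149.1 / 136.20 = 1.095 mol
n/ν for Q = 1.231/2 = 0.6155
n/ν for E = 1.095/2 = 0.5475
Smallest n/ν is E → limiting reagent.
n(J) = (3/2) × 1.095 = 1.643 mol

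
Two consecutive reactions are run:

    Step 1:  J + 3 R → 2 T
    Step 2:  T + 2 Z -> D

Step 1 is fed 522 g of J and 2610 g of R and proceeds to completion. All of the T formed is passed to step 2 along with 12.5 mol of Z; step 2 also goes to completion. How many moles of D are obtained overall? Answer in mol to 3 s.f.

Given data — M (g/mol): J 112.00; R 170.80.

6.25 mol

Step 1:
n(J) = 522.0 / 112.00 = 4.661 mol
n(R) = 2610 / 170.80 = 15.28 mol
n/ν for J = 4.661/1 = 4.661
n/ν for R = 15.28/3 = 5.093
Smallest n/ν is J → limiting reagent.
n(T) produced = (2/1) × 4.661 = 9.322 mol
Step 2:
n(T) available = 9.322 mol
n(Z) = 12.50 mol
n/ν for T = 9.322/1 = 9.322
n/ν for Z = 12.50/2 = 6.250
Smallest n/ν is Z → limiting reagent.
n(D) = (1/2) × 12.50 = 6.250 mol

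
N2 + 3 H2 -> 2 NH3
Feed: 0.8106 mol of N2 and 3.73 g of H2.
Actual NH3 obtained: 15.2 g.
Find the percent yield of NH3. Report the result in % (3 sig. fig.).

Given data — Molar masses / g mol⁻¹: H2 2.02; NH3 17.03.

n(N2) = 0.8106 mol
n(H2) = 3.730 / 2.02 = 1.847 mol
n/ν → N2: 0.8106, H2: 0.6157; H2 is limiting.
theoretical n(NH3) = (2/3) × 1.847 = 1.231 mol → 20.96 g
% yield = 15.2 / 20.96 × 100 = 72.52 %

72.5 %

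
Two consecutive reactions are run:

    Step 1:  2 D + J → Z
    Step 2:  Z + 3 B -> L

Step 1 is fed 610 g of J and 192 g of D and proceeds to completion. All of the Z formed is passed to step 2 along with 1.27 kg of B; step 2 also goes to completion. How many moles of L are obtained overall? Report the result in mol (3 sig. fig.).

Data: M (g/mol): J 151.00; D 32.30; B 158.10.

Step 1:
n(J) = 610.0 / 151.00 = 4.040 mol
n(D) = 192.0 / 32.30 = 5.944 mol
n/ν → J: 4.040, D: 2.972; D is limiting.
n(Z) produced = (1/2) × 5.944 = 2.972 mol
Step 2:
n(Z) available = 2.972 mol
n(B) = 1.270×1000 / 158.10 = 8.033 mol
n/ν → Z: 2.972, B: 2.678; B is limiting.
n(L) = (1/3) × 8.033 = 2.678 mol

2.68 mol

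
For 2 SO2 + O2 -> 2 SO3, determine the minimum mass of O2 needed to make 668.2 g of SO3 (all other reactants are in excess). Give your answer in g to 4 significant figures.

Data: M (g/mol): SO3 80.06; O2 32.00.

n(SO3) = 668.2 / 80.06 = 8.346 mol
n(O2) = (1/2) × 8.346 = 4.173 mol
mass = 4.173 × 32.00 = 133.5 g

133.5 g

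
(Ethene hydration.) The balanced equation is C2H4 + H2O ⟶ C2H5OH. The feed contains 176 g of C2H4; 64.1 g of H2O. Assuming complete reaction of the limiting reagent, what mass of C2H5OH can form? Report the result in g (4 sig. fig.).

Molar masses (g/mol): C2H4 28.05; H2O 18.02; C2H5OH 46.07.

n(C2H4) = 176.0 / 28.05 = 6.275 mol
n(H2O) = 64.10 / 18.02 = 3.557 mol
n/ν for C2H4 = 6.275/1 = 6.275
n/ν for H2O = 3.557/1 = 3.557
Smallest n/ν is H2O → limiting reagent.
n(C2H5OH) = (1/1) × 3.557 = 3.557 mol
mass = 3.557 × 46.07 = 163.9 g

163.9 g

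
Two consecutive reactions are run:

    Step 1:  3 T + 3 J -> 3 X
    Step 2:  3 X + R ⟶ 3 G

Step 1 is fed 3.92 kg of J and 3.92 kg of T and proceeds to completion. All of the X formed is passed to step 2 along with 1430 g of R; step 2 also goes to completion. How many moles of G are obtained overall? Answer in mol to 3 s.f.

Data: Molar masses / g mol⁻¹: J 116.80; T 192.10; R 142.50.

20.4 mol

Step 1:
n(J) = 3.920×1000 / 116.80 = 33.56 mol
n(T) = 3.920×1000 / 192.10 = 20.41 mol
n/ν for J = 33.56/3 = 11.19
n/ν for T = 20.41/3 = 6.803
Smallest n/ν is T → limiting reagent.
n(X) produced = (3/3) × 20.41 = 20.41 mol
Step 2:
n(X) available = 20.41 mol
n(R) = 1430 / 142.50 = 10.04 mol
n/ν for X = 20.41/3 = 6.803
n/ν for R = 10.04/1 = 10.04
Smallest n/ν is X → limiting reagent.
n(G) = (3/3) × 20.41 = 20.41 mol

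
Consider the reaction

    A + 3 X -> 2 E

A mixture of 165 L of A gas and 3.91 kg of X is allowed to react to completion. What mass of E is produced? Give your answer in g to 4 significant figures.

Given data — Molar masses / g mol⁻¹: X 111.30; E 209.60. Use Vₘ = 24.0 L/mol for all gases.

2882 g

n(A) = 165.0 / 24.0 = 6.875 mol
n(X) = 3.910×1000 / 111.30 = 35.13 mol
n/ν for A = 6.875/1 = 6.875
n/ν for X = 35.13/3 = 11.71
Smallest n/ν is A → limiting reagent.
n(E) = (2/1) × 6.875 = 13.75 mol
mass = 13.75 × 209.60 = 2882 g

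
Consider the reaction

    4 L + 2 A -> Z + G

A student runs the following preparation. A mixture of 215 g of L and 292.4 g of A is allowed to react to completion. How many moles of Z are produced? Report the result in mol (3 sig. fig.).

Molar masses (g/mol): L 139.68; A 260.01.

0.385 mol

n(L) = 215.0 / 139.68 = 1.539 mol
n(A) = 292.4 / 260.01 = 1.125 mol
n/ν for L = 1.539/4 = 0.3848
n/ν for A = 1.125/2 = 0.5625
Smallest n/ν is L → limiting reagent.
n(Z) = (1/4) × 1.539 = 0.3848 mol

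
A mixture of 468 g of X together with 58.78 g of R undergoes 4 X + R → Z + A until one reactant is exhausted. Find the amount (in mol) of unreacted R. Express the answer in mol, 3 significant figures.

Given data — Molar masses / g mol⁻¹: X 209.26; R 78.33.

0.191 mol

n(X) = 468.0 / 209.26 = 2.236 mol
n(R) = 58.78 / 78.33 = 0.7504 mol
n/ν for X = 2.236/4 = 0.5590
n/ν for R = 0.7504/1 = 0.7504
Smallest n/ν is X → limiting reagent.
R consumed = (1/4) × 2.236 = 0.5590 mol
R remaining = 0.7504 − 0.5590 = 0.1914 mol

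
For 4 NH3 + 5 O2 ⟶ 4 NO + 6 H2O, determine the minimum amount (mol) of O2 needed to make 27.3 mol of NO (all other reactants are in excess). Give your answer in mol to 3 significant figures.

n(NO) = 27.30 mol
n(O2) = (5/4) × 27.30 = 34.13 mol

34.1 mol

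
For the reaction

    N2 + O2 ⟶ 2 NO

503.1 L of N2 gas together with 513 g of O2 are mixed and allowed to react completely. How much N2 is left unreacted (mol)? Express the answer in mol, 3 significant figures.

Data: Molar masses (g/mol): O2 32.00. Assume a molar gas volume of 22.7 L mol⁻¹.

n(N2) = 503.1 / 22.7 = 22.16 mol
n(O2) = 513.0 / 32.00 = 16.03 mol
n/ν for N2 = 22.16/1 = 22.16
n/ν for O2 = 16.03/1 = 16.03
Smallest n/ν is O2 → limiting reagent.
N2 consumed = (1/1) × 16.03 = 16.03 mol
N2 remaining = 22.16 − 16.03 = 6.130 mol

6.13 mol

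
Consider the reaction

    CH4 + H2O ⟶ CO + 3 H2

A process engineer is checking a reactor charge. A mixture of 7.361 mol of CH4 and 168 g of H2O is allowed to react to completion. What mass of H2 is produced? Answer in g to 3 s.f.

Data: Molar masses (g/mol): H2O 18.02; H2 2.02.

44.6 g

n(CH4) = 7.361 mol
n(H2O) = 168.0 / 18.02 = 9.323 mol
n/ν for CH4 = 7.361/1 = 7.361
n/ν for H2O = 9.323/1 = 9.323
Smallest n/ν is CH4 → limiting reagent.
n(H2) = (3/1) × 7.361 = 22.08 mol
mass = 22.08 × 2.02 = 44.60 g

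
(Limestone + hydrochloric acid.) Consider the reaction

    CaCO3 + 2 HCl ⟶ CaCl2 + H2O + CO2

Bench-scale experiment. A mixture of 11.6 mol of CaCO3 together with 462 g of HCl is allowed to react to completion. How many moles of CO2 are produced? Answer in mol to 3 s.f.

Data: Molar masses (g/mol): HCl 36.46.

n(CaCO3) = 11.60 mol
n(HCl) = 462.0 / 36.46 = 12.67 mol
n/ν → CaCO3: 11.60, HCl: 6.335; HCl is limiting.
n(CO2) = (1/2) × 12.67 = 6.335 mol

6.34 mol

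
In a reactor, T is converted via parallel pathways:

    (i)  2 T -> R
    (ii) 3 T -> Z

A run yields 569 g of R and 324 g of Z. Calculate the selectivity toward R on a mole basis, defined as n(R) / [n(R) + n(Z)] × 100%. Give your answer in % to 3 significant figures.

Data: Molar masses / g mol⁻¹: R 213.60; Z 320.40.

72.5 %

n(R) = 569 / 213.60 = 2.664 mol
n(Z) = 324 / 320.40 = 1.011 mol
selectivity = 2.664/(2.664+1.011) × 100 = 72.49 %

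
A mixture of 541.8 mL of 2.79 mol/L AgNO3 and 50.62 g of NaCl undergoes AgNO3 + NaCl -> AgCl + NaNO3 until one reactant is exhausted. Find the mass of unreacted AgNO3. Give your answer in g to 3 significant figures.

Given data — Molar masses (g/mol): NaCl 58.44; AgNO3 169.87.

n(AgNO3) = 2.79 × 541.8/1000 = 1.512 mol
n(NaCl) = 50.62 / 58.44 = 0.8662 mol
n/ν for AgNO3 = 1.512/1 = 1.512
n/ν for NaCl = 0.8662/1 = 0.8662
Smallest n/ν is NaCl → limiting reagent.
AgNO3 consumed = (1/1) × 0.8662 = 0.8662 mol
AgNO3 remaining = 1.512 − 0.8662 = 0.6458 mol
mass = 0.6458 × 169.87 = 109.7 g

110 g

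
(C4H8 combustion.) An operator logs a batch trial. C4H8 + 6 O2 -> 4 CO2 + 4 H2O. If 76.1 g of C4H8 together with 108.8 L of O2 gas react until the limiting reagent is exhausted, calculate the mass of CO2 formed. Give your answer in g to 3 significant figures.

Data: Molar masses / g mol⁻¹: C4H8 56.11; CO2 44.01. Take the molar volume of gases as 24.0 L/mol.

133 g

n(C4H8) = 76.10 / 56.11 = 1.356 mol
n(O2) = 108.8 / 24.0 = 4.533 mol
n/ν for C4H8 = 1.356/1 = 1.356
n/ν for O2 = 4.533/6 = 0.7555
Smallest n/ν is O2 → limiting reagent.
n(CO2) = (4/6) × 4.533 = 3.022 mol
mass = 3.022 × 44.01 = 133.0 g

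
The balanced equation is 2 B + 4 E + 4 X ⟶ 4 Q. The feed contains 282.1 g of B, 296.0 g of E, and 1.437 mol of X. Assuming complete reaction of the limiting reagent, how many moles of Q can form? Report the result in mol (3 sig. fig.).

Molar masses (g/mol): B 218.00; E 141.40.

1.44 mol

n(B) = 282.1 / 218.00 = 1.294 mol
n(E) = 296.0 / 141.40 = 2.093 mol
n(X) = 1.437 mol
n/ν for B = 1.294/2 = 0.6470
n/ν for E = 2.093/4 = 0.5233
n/ν for X = 1.437/4 = 0.3593
Smallest n/ν is X → limiting reagent.
n(Q) = (4/4) × 1.437 = 1.437 mol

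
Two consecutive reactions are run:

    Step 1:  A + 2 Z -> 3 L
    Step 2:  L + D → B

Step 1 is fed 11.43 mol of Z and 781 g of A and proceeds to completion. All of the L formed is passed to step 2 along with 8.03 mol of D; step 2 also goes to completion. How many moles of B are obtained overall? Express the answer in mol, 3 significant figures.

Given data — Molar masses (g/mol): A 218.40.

8.03 mol

Step 1:
n(Z) = 11.43 mol
n(A) = 781.0 / 218.40 = 3.576 mol
n/ν → Z: 5.715, A: 3.576; A is limiting.
n(L) produced = (3/1) × 3.576 = 10.73 mol
Step 2:
n(L) available = 10.73 mol
n(D) = 8.030 mol
n/ν → L: 10.73, D: 8.030; D is limiting.
n(B) = (1/1) × 8.030 = 8.030 mol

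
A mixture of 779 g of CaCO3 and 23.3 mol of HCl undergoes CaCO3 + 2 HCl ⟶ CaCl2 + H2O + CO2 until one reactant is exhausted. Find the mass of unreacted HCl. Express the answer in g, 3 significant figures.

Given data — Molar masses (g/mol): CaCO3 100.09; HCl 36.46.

n(CaCO3) = 779.0 / 100.09 = 7.783 mol
n(HCl) = 23.30 mol
n/ν → CaCO3: 7.783, HCl: 11.65; CaCO3 is limiting.
HCl consumed = (2/1) × 7.783 = 15.57 mol
HCl remaining = 23.30 − 15.57 = 7.730 mol
mass = 7.730 × 36.46 = 281.8 g

282 g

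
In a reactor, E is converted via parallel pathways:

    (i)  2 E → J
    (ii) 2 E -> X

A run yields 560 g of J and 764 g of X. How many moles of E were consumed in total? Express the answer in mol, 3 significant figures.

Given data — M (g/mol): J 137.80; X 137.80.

19.2 mol

n(J) = 560 / 137.80 = 4.064 mol
n(X) = 764 / 137.80 = 5.544 mol
n(E) via (i) = (2/1)×4.064 = 8.128 mol
n(E) via (ii) = (2/1)×5.544 = 11.09 mol
total n(E) = 8.128 + 11.09 = 19.22 mol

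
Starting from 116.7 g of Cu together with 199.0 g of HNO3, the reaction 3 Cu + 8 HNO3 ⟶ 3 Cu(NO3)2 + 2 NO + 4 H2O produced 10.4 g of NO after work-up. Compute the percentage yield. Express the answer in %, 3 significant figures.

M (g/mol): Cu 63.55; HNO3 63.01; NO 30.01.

43.9 %

n(Cu) = 116.7 / 63.55 = 1.836 mol
n(HNO3) = 199.0 / 63.01 = 3.158 mol
n/ν for Cu = 1.836/3 = 0.6120
n/ν for HNO3 = 3.158/8 = 0.3948
Smallest n/ν is HNO3 → limiting reagent.
theoretical n(NO) = (2/8) × 3.158 = 0.7895 mol → 23.69 g
% yield = 10.4 / 23.69 × 100 = 43.90 %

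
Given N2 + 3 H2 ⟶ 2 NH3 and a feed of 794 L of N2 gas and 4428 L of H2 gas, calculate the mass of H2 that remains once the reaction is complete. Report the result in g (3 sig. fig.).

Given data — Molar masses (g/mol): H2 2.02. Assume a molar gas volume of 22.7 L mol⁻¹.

n(N2) = 794.0 / 22.7 = 34.98 mol
n(H2) = 4428 / 22.7 = 195.1 mol
n/ν → N2: 34.98, H2: 65.03; N2 is limiting.
H2 consumed = (3/1) × 34.98 = 104.9 mol
H2 remaining = 195.1 − 104.9 = 90.20 mol
mass = 90.20 × 2.02 = 182.2 g

182 g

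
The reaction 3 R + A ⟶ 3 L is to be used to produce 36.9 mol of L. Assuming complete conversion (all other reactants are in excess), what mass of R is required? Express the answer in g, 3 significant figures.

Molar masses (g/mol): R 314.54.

11600 g

n(L) = 36.90 mol
n(R) = (3/3) × 36.90 = 36.90 mol
mass = 36.90 × 314.54 = 11610 g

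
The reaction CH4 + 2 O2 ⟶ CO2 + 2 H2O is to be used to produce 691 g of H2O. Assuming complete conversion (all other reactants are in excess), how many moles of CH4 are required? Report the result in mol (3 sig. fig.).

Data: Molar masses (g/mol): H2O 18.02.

19.2 mol

n(H2O) = 691 / 18.02 = 38.35 mol
n(CH4) = (1/2) × 38.35 = 19.18 mol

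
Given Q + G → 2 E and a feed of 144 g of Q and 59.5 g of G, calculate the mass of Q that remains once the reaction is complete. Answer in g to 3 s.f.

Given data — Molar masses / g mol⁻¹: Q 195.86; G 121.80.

n(Q) = 144.0 / 195.86 = 0.7352 mol
n(G) = 59.50 / 121.80 = 0.4885 mol
n/ν for Q = 0.7352/1 = 0.7352
n/ν for G = 0.4885/1 = 0.4885
Smallest n/ν is G → limiting reagent.
Q consumed = (1/1) × 0.4885 = 0.4885 mol
Q remaining = 0.7352 − 0.4885 = 0.2467 mol
mass = 0.2467 × 195.86 = 48.32 g

48.3 g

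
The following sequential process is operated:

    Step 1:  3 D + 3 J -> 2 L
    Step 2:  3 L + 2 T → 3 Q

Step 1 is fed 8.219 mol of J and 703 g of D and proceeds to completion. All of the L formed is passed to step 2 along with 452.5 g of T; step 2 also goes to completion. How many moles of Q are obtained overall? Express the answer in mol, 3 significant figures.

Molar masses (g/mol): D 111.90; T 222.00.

Step 1:
n(J) = 8.219 mol
n(D) = 703.0 / 111.90 = 6.282 mol
n/ν for J = 8.219/3 = 2.740
n/ν for D = 6.282/3 = 2.094
Smallest n/ν is D → limiting reagent.
n(L) produced = (2/3) × 6.282 = 4.188 mol
Step 2:
n(L) available = 4.188 mol
n(T) = 452.5 / 222.00 = 2.038 mol
n/ν for L = 4.188/3 = 1.396
n/ν for T = 2.038/2 = 1.019
Smallest n/ν is T → limiting reagent.
n(Q) = (3/2) × 2.038 = 3.057 mol

3.06 mol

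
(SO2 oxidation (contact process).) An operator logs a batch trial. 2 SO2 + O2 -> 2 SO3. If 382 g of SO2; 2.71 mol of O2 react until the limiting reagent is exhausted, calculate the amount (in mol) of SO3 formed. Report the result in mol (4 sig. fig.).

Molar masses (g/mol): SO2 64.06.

n(SO2) = 382.0 / 64.06 = 5.963 mol
n(O2) = 2.710 mol
n/ν → SO2: 2.982, O2: 2.710; O2 is limiting.
n(SO3) = (2/1) × 2.710 = 5.420 mol

5.420 mol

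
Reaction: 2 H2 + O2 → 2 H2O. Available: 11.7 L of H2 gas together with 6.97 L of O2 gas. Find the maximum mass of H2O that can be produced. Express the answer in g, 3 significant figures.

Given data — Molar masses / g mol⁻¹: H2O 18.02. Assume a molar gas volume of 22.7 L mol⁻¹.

n(H2) = 11.70 / 22.7 = 0.5154 mol
n(O2) = 6.970 / 22.7 = 0.3070 mol
n/ν → H2: 0.2577, O2: 0.3070; H2 is limiting.
n(H2O) = (2/2) × 0.5154 = 0.5154 mol
mass = 0.5154 × 18.02 = 9.288 g

9.29 g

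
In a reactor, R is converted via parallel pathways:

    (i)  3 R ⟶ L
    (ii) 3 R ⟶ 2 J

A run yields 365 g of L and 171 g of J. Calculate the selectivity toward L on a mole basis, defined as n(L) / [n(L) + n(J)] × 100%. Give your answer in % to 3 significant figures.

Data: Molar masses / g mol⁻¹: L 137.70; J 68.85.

n(L) = 365 / 137.70 = 2.651 mol
n(J) = 171 / 68.85 = 2.484 mol
selectivity = 2.651/(2.651+2.484) × 100 = 51.63 %

51.6 %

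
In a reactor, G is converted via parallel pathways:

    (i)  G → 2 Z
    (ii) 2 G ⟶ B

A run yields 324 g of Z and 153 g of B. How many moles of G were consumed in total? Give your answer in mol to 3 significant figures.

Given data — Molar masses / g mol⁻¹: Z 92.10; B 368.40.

n(Z) = 324 / 92.10 = 3.518 mol
n(B) = 153 / 368.40 = 0.4153 mol
n(G) via (i) = (1/2)×3.518 = 1.759 mol
n(G) via (ii) = (2/1)×0.4153 = 0.8306 mol
total n(G) = 1.759 + 0.8306 = 2.590 mol

2.59 mol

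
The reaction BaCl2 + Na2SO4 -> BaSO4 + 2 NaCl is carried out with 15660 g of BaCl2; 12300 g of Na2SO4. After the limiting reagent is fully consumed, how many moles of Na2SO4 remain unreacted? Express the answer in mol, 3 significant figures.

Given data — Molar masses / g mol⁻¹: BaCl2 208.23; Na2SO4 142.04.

11.4 mol

n(BaCl2) = 15660 / 208.23 = 75.21 mol
n(Na2SO4) = 12300 / 142.04 = 86.60 mol
n/ν for BaCl2 = 75.21/1 = 75.21
n/ν for Na2SO4 = 86.60/1 = 86.60
Smallest n/ν is BaCl2 → limiting reagent.
Na2SO4 consumed = (1/1) × 75.21 = 75.21 mol
Na2SO4 remaining = 86.60 − 75.21 = 11.39 mol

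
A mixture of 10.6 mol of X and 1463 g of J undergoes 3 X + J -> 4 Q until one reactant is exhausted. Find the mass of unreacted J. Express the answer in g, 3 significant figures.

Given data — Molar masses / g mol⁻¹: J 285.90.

n(X) = 10.60 mol
n(J) = 1463 / 285.90 = 5.117 mol
n/ν for X = 10.60/3 = 3.533
n/ν for J = 5.117/1 = 5.117
Smallest n/ν is X → limiting reagent.
J consumed = (1/3) × 10.60 = 3.533 mol
J remaining = 5.117 − 3.533 = 1.584 mol
mass = 1.584 × 285.90 = 452.9 g

453 g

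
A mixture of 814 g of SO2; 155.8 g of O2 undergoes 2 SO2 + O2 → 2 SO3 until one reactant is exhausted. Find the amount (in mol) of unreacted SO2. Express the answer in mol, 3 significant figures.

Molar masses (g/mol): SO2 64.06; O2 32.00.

2.97 mol

n(SO2) = 814.0 / 64.06 = 12.71 mol
n(O2) = 155.8 / 32.00 = 4.869 mol
n/ν for SO2 = 12.71/2 = 6.355
n/ν for O2 = 4.869/1 = 4.869
Smallest n/ν is O2 → limiting reagent.
SO2 consumed = (2/1) × 4.869 = 9.738 mol
SO2 remaining = 12.71 − 9.738 = 2.972 mol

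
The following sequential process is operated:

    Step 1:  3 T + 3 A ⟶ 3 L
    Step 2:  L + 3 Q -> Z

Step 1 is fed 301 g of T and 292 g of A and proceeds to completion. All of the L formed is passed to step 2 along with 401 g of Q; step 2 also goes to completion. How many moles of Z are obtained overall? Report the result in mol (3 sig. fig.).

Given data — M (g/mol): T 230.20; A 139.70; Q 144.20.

0.927 mol

Step 1:
n(T) = 301.0 / 230.20 = 1.308 mol
n(A) = 292.0 / 139.70 = 2.090 mol
n/ν → T: 0.4360, A: 0.6967; T is limiting.
n(L) produced = (3/3) × 1.308 = 1.308 mol
Step 2:
n(L) available = 1.308 mol
n(Q) = 401.0 / 144.20 = 2.781 mol
n/ν → L: 1.308, Q: 0.9270; Q is limiting.
n(Z) = (1/3) × 2.781 = 0.9270 mol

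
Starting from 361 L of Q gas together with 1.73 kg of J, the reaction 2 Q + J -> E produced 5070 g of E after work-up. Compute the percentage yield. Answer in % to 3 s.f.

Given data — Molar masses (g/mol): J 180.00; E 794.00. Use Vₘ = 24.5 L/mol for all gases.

86.7 %

n(Q) = 361.0 / 24.5 = 14.73 mol
n(J) = 1.730×1000 / 180.00 = 9.611 mol
n/ν for Q = 14.73/2 = 7.365
n/ν for J = 9.611/1 = 9.611
Smallest n/ν is Q → limiting reagent.
theoretical n(E) = (1/2) × 14.73 = 7.365 mol → 5848 g
% yield = 5070 / 5848 × 100 = 86.70 %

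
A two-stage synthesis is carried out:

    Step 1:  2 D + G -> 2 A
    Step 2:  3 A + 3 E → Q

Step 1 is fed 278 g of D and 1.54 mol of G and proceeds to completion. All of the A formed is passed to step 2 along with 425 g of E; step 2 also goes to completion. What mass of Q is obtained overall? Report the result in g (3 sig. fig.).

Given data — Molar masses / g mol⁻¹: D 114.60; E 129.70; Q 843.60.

Step 1:
n(D) = 278.0 / 114.60 = 2.426 mol
n(G) = 1.540 mol
n/ν for D = 2.426/2 = 1.213
n/ν for G = 1.540/1 = 1.540
Smallest n/ν is D → limiting reagent.
n(A) produced = (2/2) × 2.426 = 2.426 mol
Step 2:
n(A) available = 2.426 mol
n(E) = 425.0 / 129.70 = 3.277 mol
n/ν for A = 2.426/3 = 0.8087
n/ν for E = 3.277/3 = 1.092
Smallest n/ν is A → limiting reagent.
n(Q) = (1/3) × 2.426 = 0.8087 mol
mass = 0.8087 × 843.60 = 682.2 g

682 g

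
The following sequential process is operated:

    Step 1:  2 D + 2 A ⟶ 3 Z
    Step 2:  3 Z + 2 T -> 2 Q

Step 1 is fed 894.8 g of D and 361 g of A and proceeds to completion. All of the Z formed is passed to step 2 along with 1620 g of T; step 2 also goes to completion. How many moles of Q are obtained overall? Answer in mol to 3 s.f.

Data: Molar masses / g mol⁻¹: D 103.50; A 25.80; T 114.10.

Step 1:
n(D) = 894.8 / 103.50 = 8.645 mol
n(A) = 361.0 / 25.80 = 13.99 mol
n/ν → D: 4.323, A: 6.995; D is limiting.
n(Z) produced = (3/2) × 8.645 = 12.97 mol
Step 2:
n(Z) available = 12.97 mol
n(T) = 1620 / 114.10 = 14.20 mol
n/ν → Z: 4.323, T: 7.100; Z is limiting.
n(Q) = (2/3) × 12.97 = 8.647 mol

8.65 mol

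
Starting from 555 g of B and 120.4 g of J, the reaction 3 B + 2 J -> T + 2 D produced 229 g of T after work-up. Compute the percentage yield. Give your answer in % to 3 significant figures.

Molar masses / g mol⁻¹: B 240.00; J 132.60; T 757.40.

66.6 %

n(B) = 555.0 / 240.00 = 2.313 mol
n(J) = 120.4 / 132.60 = 0.9080 mol
n/ν → B: 0.7710, J: 0.4540; J is limiting.
theoretical n(T) = (1/2) × 0.9080 = 0.4540 mol → 343.9 g
% yield = 229 / 343.9 × 100 = 66.59 %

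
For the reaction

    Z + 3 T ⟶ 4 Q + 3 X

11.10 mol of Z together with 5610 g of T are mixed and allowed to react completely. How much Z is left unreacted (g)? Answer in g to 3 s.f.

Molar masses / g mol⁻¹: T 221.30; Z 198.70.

527 g

n(Z) = 11.10 mol
n(T) = 5610 / 221.30 = 25.35 mol
n/ν for Z = 11.10/1 = 11.10
n/ν for T = 25.35/3 = 8.450
Smallest n/ν is T → limiting reagent.
Z consumed = (1/3) × 25.35 = 8.450 mol
Z remaining = 11.10 − 8.450 = 2.650 mol
mass = 2.650 × 198.70 = 526.6 g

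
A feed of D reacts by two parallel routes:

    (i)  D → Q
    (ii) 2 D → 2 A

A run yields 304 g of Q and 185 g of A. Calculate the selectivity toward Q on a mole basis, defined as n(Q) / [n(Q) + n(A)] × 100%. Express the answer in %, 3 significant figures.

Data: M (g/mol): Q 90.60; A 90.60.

62.2 %

n(Q) = 304 / 90.60 = 3.355 mol
n(A) = 185 / 90.60 = 2.042 mol
selectivity = 3.355/(3.355+2.042) × 100 = 62.16 %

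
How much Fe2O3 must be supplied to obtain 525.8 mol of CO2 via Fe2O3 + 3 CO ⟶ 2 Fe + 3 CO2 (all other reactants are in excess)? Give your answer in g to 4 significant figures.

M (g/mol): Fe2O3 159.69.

n(CO2) = 525.8 mol
n(Fe2O3) = (1/3) × 525.8 = 175.3 mol
mass = 175.3 × 159.69 = 27990 g

27990 g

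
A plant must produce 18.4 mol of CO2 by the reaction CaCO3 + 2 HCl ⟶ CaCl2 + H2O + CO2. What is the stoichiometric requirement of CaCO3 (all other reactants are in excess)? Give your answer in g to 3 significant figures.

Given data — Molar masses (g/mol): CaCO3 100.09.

n(CO2) = 18.40 mol
n(CaCO3) = (1/1) × 18.40 = 18.40 mol
mass = 18.40 × 100.09 = 1842 g

1840 g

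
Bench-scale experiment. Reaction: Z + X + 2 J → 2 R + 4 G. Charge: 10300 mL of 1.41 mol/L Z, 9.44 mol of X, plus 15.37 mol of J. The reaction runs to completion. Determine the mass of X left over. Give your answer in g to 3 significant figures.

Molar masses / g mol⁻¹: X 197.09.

346 g

n(Z) = 1.41 × 10300/1000 = 14.52 mol
n(X) = 9.440 mol
n(J) = 15.37 mol
n/ν → Z: 14.52, X: 9.440, J: 7.685; J is limiting.
X consumed = (1/2) × 15.37 = 7.685 mol
X remaining = 9.440 − 7.685 = 1.755 mol
mass = 1.755 × 197.09 = 345.9 g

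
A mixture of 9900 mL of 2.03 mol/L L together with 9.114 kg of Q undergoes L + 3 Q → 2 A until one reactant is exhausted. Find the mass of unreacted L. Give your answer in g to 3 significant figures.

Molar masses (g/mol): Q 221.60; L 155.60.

n(L) = 2.03 × 9900/1000 = 20.10 mol
n(Q) = 9.114×1000 / 221.60 = 41.13 mol
n/ν for L = 20.10/1 = 20.10
n/ν for Q = 41.13/3 = 13.71
Smallest n/ν is Q → limiting reagent.
L consumed = (1/3) × 41.13 = 13.71 mol
L remaining = 20.10 − 13.71 = 6.390 mol
mass = 6.390 × 155.60 = 994.3 g

994 g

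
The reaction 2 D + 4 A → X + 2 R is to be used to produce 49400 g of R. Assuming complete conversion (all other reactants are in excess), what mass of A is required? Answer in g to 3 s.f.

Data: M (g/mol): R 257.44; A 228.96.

87900 g

n(R) = 49400 / 257.44 = 191.9 mol
n(A) = (4/2) × 191.9 = 383.8 mol
mass = 383.8 × 228.96 = 87870 g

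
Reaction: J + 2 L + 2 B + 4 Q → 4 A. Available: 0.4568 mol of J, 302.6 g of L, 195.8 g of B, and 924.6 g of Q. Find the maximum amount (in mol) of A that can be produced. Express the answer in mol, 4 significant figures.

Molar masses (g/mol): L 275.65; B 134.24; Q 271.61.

n(J) = 0.4568 mol
n(L) = 302.6 / 275.65 = 1.098 mol
n(B) = 195.8 / 134.24 = 1.459 mol
n(Q) = 924.6 / 271.61 = 3.404 mol
n/ν for J = 0.4568/1 = 0.4568
n/ν for L = 1.098/2 = 0.5490
n/ν for B = 1.459/2 = 0.7295
n/ν for Q = 3.404/4 = 0.8510
Smallest n/ν is J → limiting reagent.
n(A) = (4/1) × 0.4568 = 1.827 mol

1.827 mol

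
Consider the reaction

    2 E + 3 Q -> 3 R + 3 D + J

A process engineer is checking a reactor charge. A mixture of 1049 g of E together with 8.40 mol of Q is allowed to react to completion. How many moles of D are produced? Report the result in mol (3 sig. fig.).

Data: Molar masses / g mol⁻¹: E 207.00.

n(E) = 1049 / 207.00 = 5.068 mol
n(Q) = 8.400 mol
n/ν for E = 5.068/2 = 2.534
n/ν for Q = 8.400/3 = 2.800
Smallest n/ν is E → limiting reagent.
n(D) = (3/2) × 5.068 = 7.602 mol

7.60 mol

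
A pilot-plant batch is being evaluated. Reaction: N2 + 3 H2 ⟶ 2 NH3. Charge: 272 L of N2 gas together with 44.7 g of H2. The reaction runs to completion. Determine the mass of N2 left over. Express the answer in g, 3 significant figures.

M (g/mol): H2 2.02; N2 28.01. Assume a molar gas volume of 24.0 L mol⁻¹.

n(N2) = 272.0 / 24.0 = 11.33 mol
n(H2) = 44.70 / 2.02 = 22.13 mol
n/ν for N2 = 11.33/1 = 11.33
n/ν for H2 = 22.13/3 = 7.377
Smallest n/ν is H2 → limiting reagent.
N2 consumed = (1/3) × 22.13 = 7.377 mol
N2 remaining = 11.33 − 7.377 = 3.953 mol
mass = 3.953 × 28.01 = 110.7 g

111 g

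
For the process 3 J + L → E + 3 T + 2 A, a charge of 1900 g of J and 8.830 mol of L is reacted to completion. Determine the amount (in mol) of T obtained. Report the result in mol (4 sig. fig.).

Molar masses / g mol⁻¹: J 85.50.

n(J) = 1900 / 85.50 = 22.22 mol
n(L) = 8.830 mol
n/ν for J = 22.22/3 = 7.407
n/ν for L = 8.830/1 = 8.830
Smallest n/ν is J → limiting reagent.
n(T) = (3/3) × 22.22 = 22.22 mol

22.22 mol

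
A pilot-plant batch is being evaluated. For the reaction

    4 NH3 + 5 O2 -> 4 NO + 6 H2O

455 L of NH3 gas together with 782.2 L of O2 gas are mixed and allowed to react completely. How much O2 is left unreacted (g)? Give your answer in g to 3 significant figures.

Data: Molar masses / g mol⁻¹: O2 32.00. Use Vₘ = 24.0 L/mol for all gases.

n(NH3) = 455.0 / 24.0 = 18.96 mol
n(O2) = 782.2 / 24.0 = 32.59 mol
n/ν for NH3 = 18.96/4 = 4.740
n/ν for O2 = 32.59/5 = 6.518
Smallest n/ν is NH3 → limiting reagent.
O2 consumed = (5/4) × 18.96 = 23.70 mol
O2 remaining = 32.59 − 23.70 = 8.890 mol
mass = 8.890 × 32.00 = 284.5 g

285 g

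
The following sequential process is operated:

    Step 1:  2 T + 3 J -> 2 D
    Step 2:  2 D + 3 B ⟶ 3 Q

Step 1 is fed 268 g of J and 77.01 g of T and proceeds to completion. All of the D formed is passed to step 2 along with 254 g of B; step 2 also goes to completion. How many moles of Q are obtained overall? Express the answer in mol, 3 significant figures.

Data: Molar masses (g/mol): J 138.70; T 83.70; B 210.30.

Step 1:
n(J) = 268.0 / 138.70 = 1.932 mol
n(T) = 77.01 / 83.70 = 0.9201 mol
n/ν for J = 1.932/3 = 0.6440
n/ν for T = 0.9201/2 = 0.4601
Smallest n/ν is T → limiting reagent.
n(D) produced = (2/2) × 0.9201 = 0.9201 mol
Step 2:
n(D) available = 0.9201 mol
n(B) = 254.0 / 210.30 = 1.208 mol
n/ν for D = 0.9201/2 = 0.4601
n/ν for B = 1.208/3 = 0.4027
Smallest n/ν is B → limiting reagent.
n(Q) = (3/3) × 1.208 = 1.208 mol

1.21 mol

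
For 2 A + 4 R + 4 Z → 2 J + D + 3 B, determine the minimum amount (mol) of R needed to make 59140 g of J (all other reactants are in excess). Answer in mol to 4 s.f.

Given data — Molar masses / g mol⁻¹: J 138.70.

n(J) = 59140 / 138.70 = 426.4 mol
n(R) = (4/2) × 426.4 = 852.8 mol

852.8 mol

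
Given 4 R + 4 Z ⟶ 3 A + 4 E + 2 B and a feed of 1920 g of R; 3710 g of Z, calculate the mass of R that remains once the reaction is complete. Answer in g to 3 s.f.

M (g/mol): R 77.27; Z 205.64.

526 g

n(R) = 1920 / 77.27 = 24.85 mol
n(Z) = 3710 / 205.64 = 18.04 mol
n/ν for R = 24.85/4 = 6.213
n/ν for Z = 18.04/4 = 4.510
Smallest n/ν is Z → limiting reagent.
R consumed = (4/4) × 18.04 = 18.04 mol
R remaining = 24.85 − 18.04 = 6.810 mol
mass = 6.810 × 77.27 = 526.2 g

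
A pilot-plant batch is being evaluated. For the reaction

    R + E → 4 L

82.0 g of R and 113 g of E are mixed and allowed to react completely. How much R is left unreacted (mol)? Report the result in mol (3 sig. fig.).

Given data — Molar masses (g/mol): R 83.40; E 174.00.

n(R) = 82.00 / 83.40 = 0.9832 mol
n(E) = 113.0 / 174.00 = 0.6494 mol
n/ν → R: 0.9832, E: 0.6494; E is limiting.
R consumed = (1/1) × 0.6494 = 0.6494 mol
R remaining = 0.9832 − 0.6494 = 0.3338 mol

0.334 mol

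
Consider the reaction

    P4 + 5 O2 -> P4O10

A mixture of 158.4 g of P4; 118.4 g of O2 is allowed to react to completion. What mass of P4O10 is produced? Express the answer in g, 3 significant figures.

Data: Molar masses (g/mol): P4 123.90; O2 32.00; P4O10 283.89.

n(P4) = 158.4 / 123.90 = 1.278 mol
n(O2) = 118.4 / 32.00 = 3.700 mol
n/ν for P4 = 1.278/1 = 1.278
n/ν for O2 = 3.700/5 = 0.7400
Smallest n/ν is O2 → limiting reagent.
n(P4O10) = (1/5) × 3.700 = 0.7400 mol
mass = 0.7400 × 283.89 = 210.1 g

210 g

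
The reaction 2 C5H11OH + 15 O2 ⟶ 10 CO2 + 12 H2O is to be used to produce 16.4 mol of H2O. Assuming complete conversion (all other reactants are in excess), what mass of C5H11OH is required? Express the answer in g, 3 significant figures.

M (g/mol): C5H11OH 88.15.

241 g

n(H2O) = 16.40 mol
n(C5H11OH) = (2/12) × 16.40 = 2.733 mol
mass = 2.733 × 88.15 = 240.9 g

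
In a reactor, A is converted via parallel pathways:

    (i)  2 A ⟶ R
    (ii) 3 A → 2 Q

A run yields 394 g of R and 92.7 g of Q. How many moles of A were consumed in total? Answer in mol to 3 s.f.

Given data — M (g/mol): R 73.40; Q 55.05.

13.3 mol

n(R) = 394 / 73.40 = 5.368 mol
n(Q) = 92.7 / 55.05 = 1.684 mol
n(A) via (i) = (2/1)×5.368 = 10.74 mol
n(A) via (ii) = (3/2)×1.684 = 2.526 mol
total n(A) = 10.74 + 2.526 = 13.27 mol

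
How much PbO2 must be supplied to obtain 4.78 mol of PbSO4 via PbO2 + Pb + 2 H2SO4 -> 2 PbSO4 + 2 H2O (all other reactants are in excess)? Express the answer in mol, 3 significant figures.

2.39 mol

n(PbSO4) = 4.780 mol
n(PbO2) = (1/2) × 4.780 = 2.390 mol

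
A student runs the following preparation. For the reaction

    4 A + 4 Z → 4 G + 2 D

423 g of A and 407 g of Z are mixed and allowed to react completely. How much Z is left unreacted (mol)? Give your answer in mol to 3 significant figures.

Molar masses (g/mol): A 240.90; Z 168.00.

0.667 mol

n(A) = 423.0 / 240.90 = 1.756 mol
n(Z) = 407.0 / 168.00 = 2.423 mol
n/ν for A = 1.756/4 = 0.4390
n/ν for Z = 2.423/4 = 0.6058
Smallest n/ν is A → limiting reagent.
Z consumed = (4/4) × 1.756 = 1.756 mol
Z remaining = 2.423 − 1.756 = 0.6670 mol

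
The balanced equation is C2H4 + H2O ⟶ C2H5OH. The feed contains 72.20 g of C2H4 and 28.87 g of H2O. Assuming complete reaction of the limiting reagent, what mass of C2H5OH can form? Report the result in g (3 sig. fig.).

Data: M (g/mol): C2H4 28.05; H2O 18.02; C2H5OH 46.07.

73.8 g

n(C2H4) = 72.20 / 28.05 = 2.574 mol
n(H2O) = 28.87 / 18.02 = 1.602 mol
n/ν for C2H4 = 2.574/1 = 2.574
n/ν for H2O = 1.602/1 = 1.602
Smallest n/ν is H2O → limiting reagent.
n(C2H5OH) = (1/1) × 1.602 = 1.602 mol
mass = 1.602 × 46.07 = 73.80 g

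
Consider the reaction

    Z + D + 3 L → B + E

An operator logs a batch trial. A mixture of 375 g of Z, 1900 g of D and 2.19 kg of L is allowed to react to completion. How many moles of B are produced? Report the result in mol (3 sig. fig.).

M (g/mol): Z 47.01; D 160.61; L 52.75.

7.98 mol

n(Z) = 375.0 / 47.01 = 7.977 mol
n(D) = 1900 / 160.61 = 11.83 mol
n(L) = 2.190×1000 / 52.75 = 41.52 mol
n/ν for Z = 7.977/1 = 7.977
n/ν for D = 11.83/1 = 11.83
n/ν for L = 41.52/3 = 13.84
Smallest n/ν is Z → limiting reagent.
n(B) = (1/1) × 7.977 = 7.977 mol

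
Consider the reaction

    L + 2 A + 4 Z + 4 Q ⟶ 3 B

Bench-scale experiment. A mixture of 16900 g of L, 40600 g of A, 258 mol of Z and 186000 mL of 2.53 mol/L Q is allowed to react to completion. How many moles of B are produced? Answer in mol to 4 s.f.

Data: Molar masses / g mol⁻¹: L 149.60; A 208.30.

n(L) = 16900 / 149.60 = 113.0 mol
n(A) = 40600 / 208.30 = 194.9 mol
n(Z) = 258.0 mol
n(Q) = 2.53 × 186000/1000 = 470.6 mol
n/ν for L = 113.0/1 = 113.0
n/ν for A = 194.9/2 = 97.45
n/ν for Z = 258.0/4 = 64.50
n/ν for Q = 470.6/4 = 117.7
Smallest n/ν is Z → limiting reagent.
n(B) = (3/4) × 258.0 = 193.5 mol

193.5 mol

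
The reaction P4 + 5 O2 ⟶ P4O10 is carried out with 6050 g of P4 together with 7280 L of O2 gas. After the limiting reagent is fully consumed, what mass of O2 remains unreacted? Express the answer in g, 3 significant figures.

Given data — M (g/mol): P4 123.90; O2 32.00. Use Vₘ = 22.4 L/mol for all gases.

2590 g

n(P4) = 6050 / 123.90 = 48.83 mol
n(O2) = 7280 / 22.4 = 325.0 mol
n/ν for P4 = 48.83/1 = 48.83
n/ν for O2 = 325.0/5 = 65.00
Smallest n/ν is P4 → limiting reagent.
O2 consumed = (5/1) × 48.83 = 244.2 mol
O2 remaining = 325.0 − 244.2 = 80.80 mol
mass = 80.80 × 32.00 = 2586 g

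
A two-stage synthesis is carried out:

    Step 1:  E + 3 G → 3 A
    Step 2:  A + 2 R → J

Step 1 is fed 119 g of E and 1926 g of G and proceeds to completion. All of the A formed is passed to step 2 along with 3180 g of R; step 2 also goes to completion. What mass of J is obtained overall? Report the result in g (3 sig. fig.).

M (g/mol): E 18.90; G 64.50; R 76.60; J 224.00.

Step 1:
n(E) = 119.0 / 18.90 = 6.296 mol
n(G) = 1926 / 64.50 = 29.86 mol
n/ν for E = 6.296/1 = 6.296
n/ν for G = 29.86/3 = 9.953
Smallest n/ν is E → limiting reagent.
n(A) produced = (3/1) × 6.296 = 18.89 mol
Step 2:
n(A) available = 18.89 mol
n(R) = 3180 / 76.60 = 41.51 mol
n/ν for A = 18.89/1 = 18.89
n/ν for R = 41.51/2 = 20.76
Smallest n/ν is A → limiting reagent.
n(J) = (1/1) × 18.89 = 18.89 mol
mass = 18.89 × 224.00 = 4231 g

4230 g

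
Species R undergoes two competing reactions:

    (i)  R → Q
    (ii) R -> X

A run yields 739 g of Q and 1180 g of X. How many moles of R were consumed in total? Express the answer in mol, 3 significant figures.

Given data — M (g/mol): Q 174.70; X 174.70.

11.0 mol

n(Q) = 739 / 174.70 = 4.230 mol
n(X) = 1180 / 174.70 = 6.754 mol
n(R) via (i) = (1/1)×4.230 = 4.230 mol
n(R) via (ii) = (1/1)×6.754 = 6.754 mol
total n(R) = 4.230 + 6.754 = 10.98 mol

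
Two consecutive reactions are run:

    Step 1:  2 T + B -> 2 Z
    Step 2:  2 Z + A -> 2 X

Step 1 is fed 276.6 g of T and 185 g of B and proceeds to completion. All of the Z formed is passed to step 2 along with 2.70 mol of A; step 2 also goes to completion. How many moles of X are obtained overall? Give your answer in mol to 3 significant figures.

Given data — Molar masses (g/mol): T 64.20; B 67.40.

4.31 mol

Step 1:
n(T) = 276.6 / 64.20 = 4.308 mol
n(B) = 185.0 / 67.40 = 2.745 mol
n/ν → T: 2.154, B: 2.745; T is limiting.
n(Z) produced = (2/2) × 4.308 = 4.308 mol
Step 2:
n(Z) available = 4.308 mol
n(A) = 2.700 mol
n/ν → Z: 2.154, A: 2.700; Z is limiting.
n(X) = (2/2) × 4.308 = 4.308 mol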